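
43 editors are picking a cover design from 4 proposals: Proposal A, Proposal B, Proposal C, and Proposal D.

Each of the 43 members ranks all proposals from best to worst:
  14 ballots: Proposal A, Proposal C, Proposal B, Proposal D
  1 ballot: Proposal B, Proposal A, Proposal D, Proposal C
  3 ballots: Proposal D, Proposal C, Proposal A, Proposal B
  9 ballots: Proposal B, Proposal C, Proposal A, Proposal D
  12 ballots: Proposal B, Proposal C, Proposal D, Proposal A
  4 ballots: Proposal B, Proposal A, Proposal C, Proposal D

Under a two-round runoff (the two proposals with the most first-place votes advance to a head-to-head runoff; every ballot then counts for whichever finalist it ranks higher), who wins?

Proposal B

Round 1 first-place votes: Proposal A 14, Proposal B 26, Proposal C 0, Proposal D 3. Proposal B and Proposal A advance.
Runoff: Proposal B is ranked above Proposal A on 26 ballots, Proposal A above Proposal B on 17.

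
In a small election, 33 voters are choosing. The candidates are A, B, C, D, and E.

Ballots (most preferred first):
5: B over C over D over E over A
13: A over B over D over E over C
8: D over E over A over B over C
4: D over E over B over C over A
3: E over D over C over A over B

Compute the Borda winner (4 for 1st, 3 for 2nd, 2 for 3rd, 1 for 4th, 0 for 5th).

D

A: 5×0 + 13×4 + 8×2 + 4×0 + 3×1 = 71
B: 5×4 + 13×3 + 8×1 + 4×2 + 3×0 = 75
C: 5×3 + 13×0 + 8×0 + 4×1 + 3×2 = 25
D: 5×2 + 13×2 + 8×4 + 4×4 + 3×3 = 93
E: 5×1 + 13×1 + 8×3 + 4×3 + 3×4 = 66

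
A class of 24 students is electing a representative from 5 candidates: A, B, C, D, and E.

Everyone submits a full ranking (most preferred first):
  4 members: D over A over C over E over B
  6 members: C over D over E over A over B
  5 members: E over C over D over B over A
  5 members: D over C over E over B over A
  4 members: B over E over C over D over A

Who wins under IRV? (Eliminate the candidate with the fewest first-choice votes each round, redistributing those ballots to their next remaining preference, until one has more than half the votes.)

Round 1: A 0, B 4, C 6, D 9, E 5. A eliminated.
Round 2: B 4, C 6, D 9, E 5. B eliminated.
Round 3: C 6, D 9, E 9. C eliminated.
Round 4: D 15, E 9. D has a majority (≥13).

D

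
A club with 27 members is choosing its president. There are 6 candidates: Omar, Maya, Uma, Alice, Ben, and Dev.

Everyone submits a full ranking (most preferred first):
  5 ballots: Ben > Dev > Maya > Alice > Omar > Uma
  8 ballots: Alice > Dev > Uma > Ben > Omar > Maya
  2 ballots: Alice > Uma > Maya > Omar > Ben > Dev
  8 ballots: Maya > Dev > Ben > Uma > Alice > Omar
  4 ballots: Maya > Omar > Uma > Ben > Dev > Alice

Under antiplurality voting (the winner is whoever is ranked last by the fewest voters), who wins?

Ben

Last-place votes: Omar 8, Maya 8, Uma 5, Alice 4, Ben 0, Dev 2.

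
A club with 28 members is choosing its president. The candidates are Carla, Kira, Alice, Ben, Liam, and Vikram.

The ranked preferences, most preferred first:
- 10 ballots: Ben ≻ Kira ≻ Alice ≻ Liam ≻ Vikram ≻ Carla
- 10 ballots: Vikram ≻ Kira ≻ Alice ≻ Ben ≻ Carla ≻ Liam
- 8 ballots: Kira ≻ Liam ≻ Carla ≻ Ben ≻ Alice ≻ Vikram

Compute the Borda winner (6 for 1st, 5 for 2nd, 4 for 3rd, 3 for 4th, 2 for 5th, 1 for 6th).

Kira

Carla: 10×1 + 10×2 + 8×4 = 62
Kira: 10×5 + 10×5 + 8×6 = 148
Alice: 10×4 + 10×4 + 8×2 = 96
Ben: 10×6 + 10×3 + 8×3 = 114
Liam: 10×3 + 10×1 + 8×5 = 80
Vikram: 10×2 + 10×6 + 8×1 = 88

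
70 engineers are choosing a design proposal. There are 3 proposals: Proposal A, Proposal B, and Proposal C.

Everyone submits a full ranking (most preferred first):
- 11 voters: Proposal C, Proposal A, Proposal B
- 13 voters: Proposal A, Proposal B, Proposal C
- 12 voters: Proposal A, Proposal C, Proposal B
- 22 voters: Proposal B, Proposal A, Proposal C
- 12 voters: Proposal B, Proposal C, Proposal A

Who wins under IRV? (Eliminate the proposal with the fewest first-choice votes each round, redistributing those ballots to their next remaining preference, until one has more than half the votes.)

Round 1: Proposal A 25, Proposal B 34, Proposal C 11. Proposal C eliminated.
Round 2: Proposal A 36, Proposal B 34. Proposal A has a majority (≥36).

Proposal A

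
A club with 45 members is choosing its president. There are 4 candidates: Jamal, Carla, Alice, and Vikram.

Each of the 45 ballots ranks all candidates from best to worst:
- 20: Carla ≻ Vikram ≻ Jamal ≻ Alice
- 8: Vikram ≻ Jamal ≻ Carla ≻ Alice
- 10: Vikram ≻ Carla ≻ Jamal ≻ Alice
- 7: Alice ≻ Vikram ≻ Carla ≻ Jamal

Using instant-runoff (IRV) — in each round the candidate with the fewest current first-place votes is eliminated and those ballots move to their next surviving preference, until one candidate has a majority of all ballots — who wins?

Round 1: Jamal 0, Carla 20, Alice 7, Vikram 18. Jamal eliminated.
Round 2: Carla 20, Alice 7, Vikram 18. Alice eliminated.
Round 3: Carla 20, Vikram 25. Vikram has a majority (≥23).

Vikram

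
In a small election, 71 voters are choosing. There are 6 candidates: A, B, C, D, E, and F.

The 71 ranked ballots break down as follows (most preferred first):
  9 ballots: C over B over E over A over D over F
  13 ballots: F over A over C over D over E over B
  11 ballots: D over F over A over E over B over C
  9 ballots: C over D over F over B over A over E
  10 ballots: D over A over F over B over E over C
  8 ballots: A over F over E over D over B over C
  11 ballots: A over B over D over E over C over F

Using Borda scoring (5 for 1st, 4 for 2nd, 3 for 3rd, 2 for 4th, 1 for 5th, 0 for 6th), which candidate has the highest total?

A

A: 9×2 + 13×4 + 11×3 + 9×1 + 10×4 + 8×5 + 11×5 = 247
B: 9×4 + 13×0 + 11×1 + 9×2 + 10×2 + 8×1 + 11×4 = 137
C: 9×5 + 13×3 + 11×0 + 9×5 + 10×0 + 8×0 + 11×1 = 140
D: 9×1 + 13×2 + 11×5 + 9×4 + 10×5 + 8×2 + 11×3 = 225
E: 9×3 + 13×1 + 11×2 + 9×0 + 10×1 + 8×3 + 11×2 = 118
F: 9×0 + 13×5 + 11×4 + 9×3 + 10×3 + 8×4 + 11×0 = 198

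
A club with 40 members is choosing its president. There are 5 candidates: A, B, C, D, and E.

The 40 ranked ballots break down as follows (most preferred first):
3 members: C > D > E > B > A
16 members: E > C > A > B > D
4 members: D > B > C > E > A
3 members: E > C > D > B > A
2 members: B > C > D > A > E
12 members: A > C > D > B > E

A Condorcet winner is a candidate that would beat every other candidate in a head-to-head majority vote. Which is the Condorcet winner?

C vs A: 28–12
C vs B: 34–6
C vs D: 36–4
C vs E: 21–19
C beats every other candidate.

C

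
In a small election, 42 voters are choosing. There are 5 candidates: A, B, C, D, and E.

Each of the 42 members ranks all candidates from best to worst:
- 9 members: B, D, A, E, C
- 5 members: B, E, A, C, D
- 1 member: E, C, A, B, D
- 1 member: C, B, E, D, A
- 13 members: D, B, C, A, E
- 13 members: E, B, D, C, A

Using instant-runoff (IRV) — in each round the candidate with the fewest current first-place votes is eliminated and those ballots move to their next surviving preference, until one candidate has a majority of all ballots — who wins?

Round 1: A 0, B 14, C 1, D 13, E 14. A eliminated.
Round 2: B 14, C 1, D 13, E 14. C eliminated.
Round 3: B 15, D 13, E 14. D eliminated.
Round 4: B 28, E 14. B has a majority (≥22).

B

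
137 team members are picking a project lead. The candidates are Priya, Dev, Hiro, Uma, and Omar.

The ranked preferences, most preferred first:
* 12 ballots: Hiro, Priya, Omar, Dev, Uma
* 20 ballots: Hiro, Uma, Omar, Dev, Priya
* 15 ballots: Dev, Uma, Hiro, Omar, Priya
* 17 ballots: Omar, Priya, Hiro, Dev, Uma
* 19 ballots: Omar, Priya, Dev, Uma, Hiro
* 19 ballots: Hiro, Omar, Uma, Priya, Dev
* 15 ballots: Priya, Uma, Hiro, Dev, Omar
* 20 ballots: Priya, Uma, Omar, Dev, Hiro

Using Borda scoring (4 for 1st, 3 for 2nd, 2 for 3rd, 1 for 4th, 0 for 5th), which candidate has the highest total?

Omar

Priya: 12×3 + 20×0 + 15×0 + 17×3 + 19×3 + 19×1 + 15×4 + 20×4 = 303
Dev: 12×1 + 20×1 + 15×4 + 17×1 + 19×2 + 19×0 + 15×1 + 20×1 = 182
Hiro: 12×4 + 20×4 + 15×2 + 17×2 + 19×0 + 19×4 + 15×2 + 20×0 = 298
Uma: 12×0 + 20×3 + 15×3 + 17×0 + 19×1 + 19×2 + 15×3 + 20×3 = 267
Omar: 12×2 + 20×2 + 15×1 + 17×4 + 19×4 + 19×3 + 15×0 + 20×2 = 320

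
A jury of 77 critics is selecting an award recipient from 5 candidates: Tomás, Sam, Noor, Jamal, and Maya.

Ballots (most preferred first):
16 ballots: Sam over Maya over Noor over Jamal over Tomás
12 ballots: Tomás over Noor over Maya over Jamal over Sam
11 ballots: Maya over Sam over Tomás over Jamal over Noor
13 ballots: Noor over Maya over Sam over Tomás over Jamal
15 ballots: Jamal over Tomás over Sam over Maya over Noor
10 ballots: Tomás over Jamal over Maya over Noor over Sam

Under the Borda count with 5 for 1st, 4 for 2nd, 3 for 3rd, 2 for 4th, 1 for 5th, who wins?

Maya

Tomás: 16×1 + 12×5 + 11×3 + 13×2 + 15×4 + 10×5 = 245
Sam: 16×5 + 12×1 + 11×4 + 13×3 + 15×3 + 10×1 = 230
Noor: 16×3 + 12×4 + 11×1 + 13×5 + 15×1 + 10×2 = 207
Jamal: 16×2 + 12×2 + 11×2 + 13×1 + 15×5 + 10×4 = 206
Maya: 16×4 + 12×3 + 11×5 + 13×4 + 15×2 + 10×3 = 267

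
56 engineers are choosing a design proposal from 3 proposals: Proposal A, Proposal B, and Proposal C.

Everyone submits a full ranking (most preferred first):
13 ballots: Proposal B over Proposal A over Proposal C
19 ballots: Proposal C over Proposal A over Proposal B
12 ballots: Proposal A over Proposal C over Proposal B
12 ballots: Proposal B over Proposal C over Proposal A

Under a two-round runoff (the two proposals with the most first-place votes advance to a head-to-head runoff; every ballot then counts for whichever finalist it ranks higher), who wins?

Proposal C

Round 1 first-place votes: Proposal A 12, Proposal B 25, Proposal C 19. Proposal B and Proposal C advance.
Runoff: Proposal B is ranked above Proposal C on 25 ballots, Proposal C above Proposal B on 31.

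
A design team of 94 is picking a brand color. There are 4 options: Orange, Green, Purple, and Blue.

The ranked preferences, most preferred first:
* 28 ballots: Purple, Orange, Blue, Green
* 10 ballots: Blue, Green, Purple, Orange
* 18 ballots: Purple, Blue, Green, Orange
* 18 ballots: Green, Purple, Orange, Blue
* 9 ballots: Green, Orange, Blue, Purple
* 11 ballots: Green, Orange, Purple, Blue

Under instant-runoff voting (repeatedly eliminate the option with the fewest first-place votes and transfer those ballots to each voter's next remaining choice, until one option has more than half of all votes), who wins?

Round 1: Orange 0, Green 38, Purple 46, Blue 10. Orange eliminated.
Round 2: Green 38, Purple 46, Blue 10. Blue eliminated.
Round 3: Green 48, Purple 46. Green has a majority (≥48).

Green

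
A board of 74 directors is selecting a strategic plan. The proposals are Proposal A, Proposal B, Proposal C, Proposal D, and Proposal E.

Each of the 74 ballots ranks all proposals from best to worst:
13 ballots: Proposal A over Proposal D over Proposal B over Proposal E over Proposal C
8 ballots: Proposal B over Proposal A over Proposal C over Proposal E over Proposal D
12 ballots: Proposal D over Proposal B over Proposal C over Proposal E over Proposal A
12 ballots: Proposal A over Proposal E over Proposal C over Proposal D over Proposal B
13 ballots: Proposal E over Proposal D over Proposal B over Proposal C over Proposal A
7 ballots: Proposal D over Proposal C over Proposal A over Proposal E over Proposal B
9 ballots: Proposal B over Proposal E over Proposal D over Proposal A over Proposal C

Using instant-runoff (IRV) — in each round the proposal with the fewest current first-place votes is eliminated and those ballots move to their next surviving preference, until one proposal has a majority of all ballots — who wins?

Round 1: Proposal A 25, Proposal B 17, Proposal C 0, Proposal D 19, Proposal E 13. Proposal C eliminated.
Round 2: Proposal A 25, Proposal B 17, Proposal D 19, Proposal E 13. Proposal E eliminated.
Round 3: Proposal A 25, Proposal B 17, Proposal D 32. Proposal B eliminated.
Round 4: Proposal A 33, Proposal D 41. Proposal D has a majority (≥38).

Proposal D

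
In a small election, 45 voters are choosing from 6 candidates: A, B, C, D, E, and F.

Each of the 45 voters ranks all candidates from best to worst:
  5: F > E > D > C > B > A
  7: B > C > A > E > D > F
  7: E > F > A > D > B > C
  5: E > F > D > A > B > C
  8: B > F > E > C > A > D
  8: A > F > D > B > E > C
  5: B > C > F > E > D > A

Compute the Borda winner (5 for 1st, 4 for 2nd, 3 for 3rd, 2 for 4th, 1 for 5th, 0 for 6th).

F

A: 5×0 + 7×3 + 7×3 + 5×2 + 8×1 + 8×5 + 5×0 = 100
B: 5×1 + 7×5 + 7×1 + 5×1 + 8×5 + 8×2 + 5×5 = 133
C: 5×2 + 7×4 + 7×0 + 5×0 + 8×2 + 8×0 + 5×4 = 74
D: 5×3 + 7×1 + 7×2 + 5×3 + 8×0 + 8×3 + 5×1 = 80
E: 5×4 + 7×2 + 7×5 + 5×5 + 8×3 + 8×1 + 5×2 = 136
F: 5×5 + 7×0 + 7×4 + 5×4 + 8×4 + 8×4 + 5×3 = 152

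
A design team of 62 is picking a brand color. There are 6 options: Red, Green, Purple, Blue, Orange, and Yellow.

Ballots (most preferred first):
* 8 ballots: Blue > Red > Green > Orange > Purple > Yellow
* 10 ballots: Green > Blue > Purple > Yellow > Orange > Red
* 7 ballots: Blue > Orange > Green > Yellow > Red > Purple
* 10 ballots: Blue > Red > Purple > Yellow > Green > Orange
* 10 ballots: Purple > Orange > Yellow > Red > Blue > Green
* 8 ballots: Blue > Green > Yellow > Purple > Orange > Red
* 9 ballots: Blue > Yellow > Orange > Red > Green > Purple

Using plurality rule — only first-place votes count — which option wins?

First-place votes: Red 0, Green 10, Purple 10, Blue 42, Orange 0, Yellow 0.

Blue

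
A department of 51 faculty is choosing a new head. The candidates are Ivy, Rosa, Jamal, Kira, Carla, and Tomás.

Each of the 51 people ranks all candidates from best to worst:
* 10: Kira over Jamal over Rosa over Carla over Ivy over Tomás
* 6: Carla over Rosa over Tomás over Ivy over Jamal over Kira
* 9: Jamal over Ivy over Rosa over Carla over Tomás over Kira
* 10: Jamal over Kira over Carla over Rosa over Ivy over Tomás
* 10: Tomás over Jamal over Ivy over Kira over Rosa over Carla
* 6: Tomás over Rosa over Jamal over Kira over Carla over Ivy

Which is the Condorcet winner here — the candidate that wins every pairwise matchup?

Jamal

Jamal vs Ivy: 45–6
Jamal vs Rosa: 39–12
Jamal vs Kira: 41–10
Jamal vs Carla: 45–6
Jamal vs Tomás: 29–22
Jamal beats every other candidate.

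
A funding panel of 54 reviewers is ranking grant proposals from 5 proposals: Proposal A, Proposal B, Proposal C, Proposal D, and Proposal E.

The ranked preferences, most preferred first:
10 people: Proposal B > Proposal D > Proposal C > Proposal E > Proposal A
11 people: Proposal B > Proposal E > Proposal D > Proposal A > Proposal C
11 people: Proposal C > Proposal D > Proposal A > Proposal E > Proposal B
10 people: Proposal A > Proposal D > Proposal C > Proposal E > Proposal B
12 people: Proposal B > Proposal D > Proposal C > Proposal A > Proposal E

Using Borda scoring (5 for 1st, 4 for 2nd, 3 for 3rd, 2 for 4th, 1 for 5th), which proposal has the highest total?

Proposal A: 10×1 + 11×2 + 11×3 + 10×5 + 12×2 = 139
Proposal B: 10×5 + 11×5 + 11×1 + 10×1 + 12×5 = 186
Proposal C: 10×3 + 11×1 + 11×5 + 10×3 + 12×3 = 162
Proposal D: 10×4 + 11×3 + 11×4 + 10×4 + 12×4 = 205
Proposal E: 10×2 + 11×4 + 11×2 + 10×2 + 12×1 = 118

Proposal D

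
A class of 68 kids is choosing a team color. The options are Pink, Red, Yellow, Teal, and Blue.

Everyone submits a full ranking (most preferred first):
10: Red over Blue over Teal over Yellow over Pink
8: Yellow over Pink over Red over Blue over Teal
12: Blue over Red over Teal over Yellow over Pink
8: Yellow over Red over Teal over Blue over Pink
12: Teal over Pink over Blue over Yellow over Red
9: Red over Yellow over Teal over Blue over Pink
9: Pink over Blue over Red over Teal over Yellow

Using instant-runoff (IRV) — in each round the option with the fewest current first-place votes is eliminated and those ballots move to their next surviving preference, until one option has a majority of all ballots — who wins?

Red

Round 1: Pink 9, Red 19, Yellow 16, Teal 12, Blue 12. Pink eliminated.
Round 2: Red 19, Yellow 16, Teal 12, Blue 21. Teal eliminated.
Round 3: Red 19, Yellow 16, Blue 33. Yellow eliminated.
Round 4: Red 35, Blue 33. Red has a majority (≥35).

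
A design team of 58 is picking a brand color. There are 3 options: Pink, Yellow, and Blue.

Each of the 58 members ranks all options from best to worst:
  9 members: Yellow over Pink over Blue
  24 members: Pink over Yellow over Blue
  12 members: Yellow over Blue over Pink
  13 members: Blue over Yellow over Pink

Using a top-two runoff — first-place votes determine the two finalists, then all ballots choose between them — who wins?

Round 1 first-place votes: Pink 24, Yellow 21, Blue 13. Pink and Yellow advance.
Runoff: Pink is ranked above Yellow on 24 ballots, Yellow above Pink on 34.

Yellow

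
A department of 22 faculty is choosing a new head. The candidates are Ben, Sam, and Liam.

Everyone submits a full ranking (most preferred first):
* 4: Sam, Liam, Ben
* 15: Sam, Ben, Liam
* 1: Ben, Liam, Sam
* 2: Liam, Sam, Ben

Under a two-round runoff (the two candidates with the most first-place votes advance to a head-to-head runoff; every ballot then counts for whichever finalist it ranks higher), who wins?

Sam

Round 1 first-place votes: Ben 1, Sam 19, Liam 2. Sam and Liam advance.
Runoff: Sam is ranked above Liam on 19 ballots, Liam above Sam on 3.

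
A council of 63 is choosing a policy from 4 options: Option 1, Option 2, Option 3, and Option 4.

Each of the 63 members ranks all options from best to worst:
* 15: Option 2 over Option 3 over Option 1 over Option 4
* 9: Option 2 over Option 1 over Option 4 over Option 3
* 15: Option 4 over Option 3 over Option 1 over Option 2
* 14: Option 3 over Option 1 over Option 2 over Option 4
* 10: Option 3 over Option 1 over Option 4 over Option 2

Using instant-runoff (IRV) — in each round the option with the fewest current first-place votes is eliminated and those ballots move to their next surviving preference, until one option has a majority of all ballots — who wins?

Option 3

Round 1: Option 1 0, Option 2 24, Option 3 24, Option 4 15. Option 1 eliminated.
Round 2: Option 2 24, Option 3 24, Option 4 15. Option 4 eliminated.
Round 3: Option 2 24, Option 3 39. Option 3 has a majority (≥32).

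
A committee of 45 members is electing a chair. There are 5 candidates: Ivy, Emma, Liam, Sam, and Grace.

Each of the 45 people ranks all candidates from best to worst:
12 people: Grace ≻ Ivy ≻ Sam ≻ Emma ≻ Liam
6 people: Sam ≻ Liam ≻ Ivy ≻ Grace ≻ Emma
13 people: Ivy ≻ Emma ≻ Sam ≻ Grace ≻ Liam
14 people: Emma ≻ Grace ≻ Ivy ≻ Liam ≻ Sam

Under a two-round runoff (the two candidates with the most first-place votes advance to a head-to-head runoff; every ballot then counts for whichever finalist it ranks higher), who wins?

Ivy

Round 1 first-place votes: Ivy 13, Emma 14, Liam 0, Sam 6, Grace 12. Emma and Ivy advance.
Runoff: Emma is ranked above Ivy on 14 ballots, Ivy above Emma on 31.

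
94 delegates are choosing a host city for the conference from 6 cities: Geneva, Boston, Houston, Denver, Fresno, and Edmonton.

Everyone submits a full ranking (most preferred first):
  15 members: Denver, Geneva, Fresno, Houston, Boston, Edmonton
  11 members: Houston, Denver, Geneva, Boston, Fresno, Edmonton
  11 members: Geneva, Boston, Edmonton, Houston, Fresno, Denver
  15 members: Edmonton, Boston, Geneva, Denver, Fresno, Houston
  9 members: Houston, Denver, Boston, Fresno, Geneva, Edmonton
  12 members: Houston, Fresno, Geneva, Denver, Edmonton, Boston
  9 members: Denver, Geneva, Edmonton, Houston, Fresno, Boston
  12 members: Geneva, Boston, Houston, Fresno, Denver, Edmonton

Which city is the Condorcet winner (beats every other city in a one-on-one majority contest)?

Geneva

Geneva vs Boston: 70–24
Geneva vs Houston: 62–32
Geneva vs Denver: 50–44
Geneva vs Fresno: 73–21
Geneva vs Edmonton: 79–15
Geneva beats every other city.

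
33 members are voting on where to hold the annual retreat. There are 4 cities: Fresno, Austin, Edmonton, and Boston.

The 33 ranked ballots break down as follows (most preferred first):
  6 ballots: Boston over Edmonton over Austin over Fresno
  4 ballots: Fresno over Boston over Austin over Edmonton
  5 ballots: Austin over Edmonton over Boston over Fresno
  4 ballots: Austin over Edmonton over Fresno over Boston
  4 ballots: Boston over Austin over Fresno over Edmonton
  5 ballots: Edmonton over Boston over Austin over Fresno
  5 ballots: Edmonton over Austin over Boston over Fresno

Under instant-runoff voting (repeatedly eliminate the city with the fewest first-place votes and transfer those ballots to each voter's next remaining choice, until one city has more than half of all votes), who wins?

Round 1: Fresno 4, Austin 9, Edmonton 10, Boston 10. Fresno eliminated.
Round 2: Austin 9, Edmonton 10, Boston 14. Austin eliminated.
Round 3: Edmonton 19, Boston 14. Edmonton has a majority (≥17).

Edmonton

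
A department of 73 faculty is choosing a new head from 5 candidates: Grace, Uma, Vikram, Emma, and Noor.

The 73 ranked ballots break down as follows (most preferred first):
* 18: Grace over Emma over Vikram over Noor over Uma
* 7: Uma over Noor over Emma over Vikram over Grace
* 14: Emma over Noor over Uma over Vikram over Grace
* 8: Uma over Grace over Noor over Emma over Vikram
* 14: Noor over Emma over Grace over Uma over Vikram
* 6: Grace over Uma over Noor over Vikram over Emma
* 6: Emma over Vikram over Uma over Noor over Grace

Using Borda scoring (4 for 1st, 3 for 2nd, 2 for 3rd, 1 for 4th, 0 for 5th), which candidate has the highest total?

Emma

Grace: 18×4 + 7×0 + 14×0 + 8×3 + 14×2 + 6×4 + 6×0 = 148
Uma: 18×0 + 7×4 + 14×2 + 8×4 + 14×1 + 6×3 + 6×2 = 132
Vikram: 18×2 + 7×1 + 14×1 + 8×0 + 14×0 + 6×1 + 6×3 = 81
Emma: 18×3 + 7×2 + 14×4 + 8×1 + 14×3 + 6×0 + 6×4 = 198
Noor: 18×1 + 7×3 + 14×3 + 8×2 + 14×4 + 6×2 + 6×1 = 171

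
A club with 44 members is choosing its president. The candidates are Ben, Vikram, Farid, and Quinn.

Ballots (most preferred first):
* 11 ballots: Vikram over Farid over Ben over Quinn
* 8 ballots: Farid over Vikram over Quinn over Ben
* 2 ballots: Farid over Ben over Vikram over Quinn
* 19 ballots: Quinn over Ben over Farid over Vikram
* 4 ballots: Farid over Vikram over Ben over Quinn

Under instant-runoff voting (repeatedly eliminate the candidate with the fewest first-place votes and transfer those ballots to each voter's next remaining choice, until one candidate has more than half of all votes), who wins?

Farid

Round 1: Ben 0, Vikram 11, Farid 14, Quinn 19. Ben eliminated.
Round 2: Vikram 11, Farid 14, Quinn 19. Vikram eliminated.
Round 3: Farid 25, Quinn 19. Farid has a majority (≥23).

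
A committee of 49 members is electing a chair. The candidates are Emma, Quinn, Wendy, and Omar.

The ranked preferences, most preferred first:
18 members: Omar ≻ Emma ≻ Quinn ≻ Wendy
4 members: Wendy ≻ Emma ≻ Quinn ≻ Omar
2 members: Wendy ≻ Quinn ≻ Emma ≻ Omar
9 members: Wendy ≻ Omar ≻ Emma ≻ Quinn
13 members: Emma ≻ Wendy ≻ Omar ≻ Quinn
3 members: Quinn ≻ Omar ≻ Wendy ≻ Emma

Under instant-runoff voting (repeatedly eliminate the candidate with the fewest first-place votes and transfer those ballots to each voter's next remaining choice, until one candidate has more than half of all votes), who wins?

Round 1: Emma 13, Quinn 3, Wendy 15, Omar 18. Quinn eliminated.
Round 2: Emma 13, Wendy 15, Omar 21. Emma eliminated.
Round 3: Wendy 28, Omar 21. Wendy has a majority (≥25).

Wendy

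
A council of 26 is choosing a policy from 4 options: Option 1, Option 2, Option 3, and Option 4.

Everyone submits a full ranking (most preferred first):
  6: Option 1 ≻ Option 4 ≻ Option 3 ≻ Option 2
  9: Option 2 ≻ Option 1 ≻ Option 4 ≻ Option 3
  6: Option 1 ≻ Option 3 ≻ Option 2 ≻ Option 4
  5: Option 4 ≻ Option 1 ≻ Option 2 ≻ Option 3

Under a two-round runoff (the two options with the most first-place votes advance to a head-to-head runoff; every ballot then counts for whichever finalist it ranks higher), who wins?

Option 1

Round 1 first-place votes: Option 1 12, Option 2 9, Option 3 0, Option 4 5. Option 1 and Option 2 advance.
Runoff: Option 1 is ranked above Option 2 on 17 ballots, Option 2 above Option 1 on 9.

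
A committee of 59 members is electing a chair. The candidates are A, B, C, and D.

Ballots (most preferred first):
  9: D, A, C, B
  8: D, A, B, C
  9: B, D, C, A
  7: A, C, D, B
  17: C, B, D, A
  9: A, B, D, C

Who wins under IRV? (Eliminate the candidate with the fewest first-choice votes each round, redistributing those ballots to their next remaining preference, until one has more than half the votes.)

Round 1: A 16, B 9, C 17, D 17. B eliminated.
Round 2: A 16, C 17, D 26. A eliminated.
Round 3: C 24, D 35. D has a majority (≥30).

D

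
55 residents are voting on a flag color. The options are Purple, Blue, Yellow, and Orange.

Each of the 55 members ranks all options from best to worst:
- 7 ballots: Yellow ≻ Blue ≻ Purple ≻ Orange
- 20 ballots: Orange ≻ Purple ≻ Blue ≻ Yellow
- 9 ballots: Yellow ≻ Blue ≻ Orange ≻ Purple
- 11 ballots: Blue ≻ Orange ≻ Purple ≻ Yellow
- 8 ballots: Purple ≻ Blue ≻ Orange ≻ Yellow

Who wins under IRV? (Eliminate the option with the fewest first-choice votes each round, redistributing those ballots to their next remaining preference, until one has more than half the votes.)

Blue

Round 1: Purple 8, Blue 11, Yellow 16, Orange 20. Purple eliminated.
Round 2: Blue 19, Yellow 16, Orange 20. Yellow eliminated.
Round 3: Blue 35, Orange 20. Blue has a majority (≥28).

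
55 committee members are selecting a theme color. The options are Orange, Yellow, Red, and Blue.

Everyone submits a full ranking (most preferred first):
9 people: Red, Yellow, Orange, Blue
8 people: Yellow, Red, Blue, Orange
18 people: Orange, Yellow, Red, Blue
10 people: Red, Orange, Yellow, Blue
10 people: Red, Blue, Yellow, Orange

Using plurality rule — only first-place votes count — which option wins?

Red

First-place votes: Orange 18, Yellow 8, Red 29, Blue 0.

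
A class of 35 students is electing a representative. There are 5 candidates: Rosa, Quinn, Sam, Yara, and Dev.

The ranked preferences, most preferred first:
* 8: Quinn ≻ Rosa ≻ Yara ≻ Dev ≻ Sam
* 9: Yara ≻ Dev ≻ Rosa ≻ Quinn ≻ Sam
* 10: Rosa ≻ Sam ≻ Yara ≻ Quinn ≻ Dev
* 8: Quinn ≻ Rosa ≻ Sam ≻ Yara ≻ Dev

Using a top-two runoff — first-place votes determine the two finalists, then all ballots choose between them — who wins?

Round 1 first-place votes: Rosa 10, Quinn 16, Sam 0, Yara 9, Dev 0. Quinn and Rosa advance.
Runoff: Quinn is ranked above Rosa on 16 ballots, Rosa above Quinn on 19.

Rosa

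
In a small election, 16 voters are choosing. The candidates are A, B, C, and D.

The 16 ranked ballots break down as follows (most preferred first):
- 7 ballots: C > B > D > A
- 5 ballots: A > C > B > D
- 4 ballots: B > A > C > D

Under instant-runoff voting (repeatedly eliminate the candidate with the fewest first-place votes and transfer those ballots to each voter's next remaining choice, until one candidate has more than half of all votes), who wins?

Round 1: A 5, B 4, C 7, D 0. D eliminated.
Round 2: A 5, B 4, C 7. B eliminated.
Round 3: A 9, C 7. A has a majority (≥9).

A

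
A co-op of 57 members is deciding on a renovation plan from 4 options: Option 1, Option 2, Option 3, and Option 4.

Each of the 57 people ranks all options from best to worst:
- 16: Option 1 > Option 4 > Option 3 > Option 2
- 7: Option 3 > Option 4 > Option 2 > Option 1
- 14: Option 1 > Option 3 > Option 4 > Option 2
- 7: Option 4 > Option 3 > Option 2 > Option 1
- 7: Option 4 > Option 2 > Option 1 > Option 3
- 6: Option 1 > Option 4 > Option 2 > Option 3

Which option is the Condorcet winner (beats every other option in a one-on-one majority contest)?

Option 1

Option 1 vs Option 2: 36–21
Option 1 vs Option 3: 43–14
Option 1 vs Option 4: 36–21
Option 1 beats every other option.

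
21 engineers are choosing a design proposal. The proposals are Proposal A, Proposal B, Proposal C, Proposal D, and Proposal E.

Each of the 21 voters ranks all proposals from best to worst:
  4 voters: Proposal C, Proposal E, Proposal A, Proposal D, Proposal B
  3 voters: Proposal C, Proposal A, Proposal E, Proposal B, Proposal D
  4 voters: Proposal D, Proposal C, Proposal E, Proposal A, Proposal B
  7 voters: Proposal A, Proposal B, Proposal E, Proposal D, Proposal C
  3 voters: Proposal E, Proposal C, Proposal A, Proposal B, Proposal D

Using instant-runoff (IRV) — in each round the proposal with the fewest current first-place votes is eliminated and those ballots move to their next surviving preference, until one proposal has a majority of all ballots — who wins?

Proposal C

Round 1: Proposal A 7, Proposal B 0, Proposal C 7, Proposal D 4, Proposal E 3. Proposal B eliminated.
Round 2: Proposal A 7, Proposal C 7, Proposal D 4, Proposal E 3. Proposal E eliminated.
Round 3: Proposal A 7, Proposal C 10, Proposal D 4. Proposal D eliminated.
Round 4: Proposal A 7, Proposal C 14. Proposal C has a majority (≥11).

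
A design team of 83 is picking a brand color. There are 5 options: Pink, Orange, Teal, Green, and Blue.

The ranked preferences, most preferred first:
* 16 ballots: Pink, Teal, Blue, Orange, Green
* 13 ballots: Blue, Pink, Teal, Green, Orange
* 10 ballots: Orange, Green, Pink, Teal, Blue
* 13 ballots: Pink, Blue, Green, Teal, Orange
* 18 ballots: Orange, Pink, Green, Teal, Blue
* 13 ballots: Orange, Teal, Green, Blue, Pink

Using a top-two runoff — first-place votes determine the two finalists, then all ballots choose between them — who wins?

Pink

Round 1 first-place votes: Pink 29, Orange 41, Teal 0, Green 0, Blue 13. Orange and Pink advance.
Runoff: Orange is ranked above Pink on 41 ballots, Pink above Orange on 42.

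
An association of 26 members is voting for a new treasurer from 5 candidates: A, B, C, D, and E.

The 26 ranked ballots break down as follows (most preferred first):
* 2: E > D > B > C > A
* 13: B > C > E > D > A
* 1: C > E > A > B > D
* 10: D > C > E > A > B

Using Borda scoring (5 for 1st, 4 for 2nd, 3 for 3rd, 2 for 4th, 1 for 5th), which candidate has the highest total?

A: 2×1 + 13×1 + 1×3 + 10×2 = 38
B: 2×3 + 13×5 + 1×2 + 10×1 = 83
C: 2×2 + 13×4 + 1×5 + 10×4 = 101
D: 2×4 + 13×2 + 1×1 + 10×5 = 85
E: 2×5 + 13×3 + 1×4 + 10×3 = 83

C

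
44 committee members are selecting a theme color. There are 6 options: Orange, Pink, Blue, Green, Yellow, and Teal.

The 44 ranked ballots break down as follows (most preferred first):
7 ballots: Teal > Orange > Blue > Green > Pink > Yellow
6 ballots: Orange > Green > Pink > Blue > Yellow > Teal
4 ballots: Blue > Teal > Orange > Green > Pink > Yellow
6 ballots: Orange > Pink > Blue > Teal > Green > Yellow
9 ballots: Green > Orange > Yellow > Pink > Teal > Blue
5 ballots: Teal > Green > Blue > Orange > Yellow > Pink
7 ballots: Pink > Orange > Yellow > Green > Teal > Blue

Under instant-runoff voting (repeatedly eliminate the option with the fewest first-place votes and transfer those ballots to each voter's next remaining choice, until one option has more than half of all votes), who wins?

Round 1: Orange 12, Pink 7, Blue 4, Green 9, Yellow 0, Teal 12. Yellow eliminated.
Round 2: Orange 12, Pink 7, Blue 4, Green 9, Teal 12. Blue eliminated.
Round 3: Orange 12, Pink 7, Green 9, Teal 16. Pink eliminated.
Round 4: Orange 19, Green 9, Teal 16. Green eliminated.
Round 5: Orange 28, Teal 16. Orange has a majority (≥23).

Orange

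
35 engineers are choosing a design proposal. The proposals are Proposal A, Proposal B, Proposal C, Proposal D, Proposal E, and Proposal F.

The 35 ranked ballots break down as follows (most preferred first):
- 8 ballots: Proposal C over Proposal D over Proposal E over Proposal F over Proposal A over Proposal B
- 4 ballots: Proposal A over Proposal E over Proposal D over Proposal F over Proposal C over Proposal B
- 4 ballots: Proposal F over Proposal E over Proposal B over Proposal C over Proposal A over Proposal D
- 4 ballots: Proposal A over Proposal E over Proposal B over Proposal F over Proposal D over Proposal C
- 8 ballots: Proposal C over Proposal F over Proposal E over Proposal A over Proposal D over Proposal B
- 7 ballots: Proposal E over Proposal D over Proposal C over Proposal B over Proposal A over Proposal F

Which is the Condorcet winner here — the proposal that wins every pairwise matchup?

Proposal E

Proposal E vs Proposal A: 27–8
Proposal E vs Proposal B: 35–0
Proposal E vs Proposal C: 19–16
Proposal E vs Proposal D: 27–8
Proposal E vs Proposal F: 23–12
Proposal E beats every other proposal.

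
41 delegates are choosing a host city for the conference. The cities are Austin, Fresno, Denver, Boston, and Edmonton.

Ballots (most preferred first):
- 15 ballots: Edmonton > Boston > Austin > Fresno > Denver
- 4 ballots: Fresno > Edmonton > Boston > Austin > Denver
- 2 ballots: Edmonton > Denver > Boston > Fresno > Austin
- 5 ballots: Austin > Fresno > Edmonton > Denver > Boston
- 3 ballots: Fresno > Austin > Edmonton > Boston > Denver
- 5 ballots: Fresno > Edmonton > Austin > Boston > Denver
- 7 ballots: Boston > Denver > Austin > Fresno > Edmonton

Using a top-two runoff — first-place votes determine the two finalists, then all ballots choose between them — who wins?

Fresno

Round 1 first-place votes: Austin 5, Fresno 12, Denver 0, Boston 7, Edmonton 17. Edmonton and Fresno advance.
Runoff: Edmonton is ranked above Fresno on 17 ballots, Fresno above Edmonton on 24.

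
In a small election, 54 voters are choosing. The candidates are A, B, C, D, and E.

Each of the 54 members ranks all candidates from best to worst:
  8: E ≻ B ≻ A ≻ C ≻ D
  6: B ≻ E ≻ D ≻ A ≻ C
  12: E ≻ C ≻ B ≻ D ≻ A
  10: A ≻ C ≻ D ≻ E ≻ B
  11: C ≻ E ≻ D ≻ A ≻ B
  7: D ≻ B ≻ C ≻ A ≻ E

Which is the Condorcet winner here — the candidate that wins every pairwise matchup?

C

C vs A: 30–24
C vs B: 33–21
C vs D: 41–13
C vs E: 28–26
C beats every other candidate.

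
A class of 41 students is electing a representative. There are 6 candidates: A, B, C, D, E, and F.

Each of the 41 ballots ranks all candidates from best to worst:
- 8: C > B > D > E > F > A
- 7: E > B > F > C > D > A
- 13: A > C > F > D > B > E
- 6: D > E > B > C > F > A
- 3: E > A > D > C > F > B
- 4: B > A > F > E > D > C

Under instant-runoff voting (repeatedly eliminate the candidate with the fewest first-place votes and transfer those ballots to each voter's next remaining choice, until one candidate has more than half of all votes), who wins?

E

Round 1: A 13, B 4, C 8, D 6, E 10, F 0. F eliminated.
Round 2: A 13, B 4, C 8, D 6, E 10. B eliminated.
Round 3: A 17, C 8, D 6, E 10. D eliminated.
Round 4: A 17, C 8, E 16. C eliminated.
Round 5: A 17, E 24. E has a majority (≥21).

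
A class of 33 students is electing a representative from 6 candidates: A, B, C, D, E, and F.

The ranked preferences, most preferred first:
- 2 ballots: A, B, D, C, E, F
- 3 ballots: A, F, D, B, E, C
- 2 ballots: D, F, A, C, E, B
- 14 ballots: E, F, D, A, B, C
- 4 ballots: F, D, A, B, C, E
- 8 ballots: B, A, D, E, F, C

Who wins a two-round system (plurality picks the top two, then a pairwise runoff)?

Round 1 first-place votes: A 5, B 8, C 0, D 2, E 14, F 4. E and B advance.
Runoff: E is ranked above B on 16 ballots, B above E on 17.

B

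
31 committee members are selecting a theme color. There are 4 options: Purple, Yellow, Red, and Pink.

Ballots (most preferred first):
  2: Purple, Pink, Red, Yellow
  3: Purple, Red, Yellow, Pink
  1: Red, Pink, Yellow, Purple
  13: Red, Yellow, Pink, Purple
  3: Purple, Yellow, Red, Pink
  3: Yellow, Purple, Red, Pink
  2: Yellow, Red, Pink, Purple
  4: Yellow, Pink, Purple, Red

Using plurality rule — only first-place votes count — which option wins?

Red

First-place votes: Purple 8, Yellow 9, Red 14, Pink 0.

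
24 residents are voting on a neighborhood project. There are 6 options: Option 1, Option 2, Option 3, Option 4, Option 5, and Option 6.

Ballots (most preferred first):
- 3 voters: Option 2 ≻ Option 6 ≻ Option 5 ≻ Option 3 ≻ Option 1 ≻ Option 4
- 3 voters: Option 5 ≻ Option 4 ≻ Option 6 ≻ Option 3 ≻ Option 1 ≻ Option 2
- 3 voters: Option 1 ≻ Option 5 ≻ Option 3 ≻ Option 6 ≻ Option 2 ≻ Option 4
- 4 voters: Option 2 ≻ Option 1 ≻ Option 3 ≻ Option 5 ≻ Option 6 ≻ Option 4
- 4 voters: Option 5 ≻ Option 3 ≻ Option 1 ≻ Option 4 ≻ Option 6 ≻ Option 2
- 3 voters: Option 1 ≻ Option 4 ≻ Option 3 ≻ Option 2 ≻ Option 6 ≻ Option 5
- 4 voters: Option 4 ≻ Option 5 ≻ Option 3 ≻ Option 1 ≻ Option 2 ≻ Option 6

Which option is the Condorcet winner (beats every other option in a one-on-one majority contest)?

Option 5 vs Option 1: 14–10
Option 5 vs Option 2: 14–10
Option 5 vs Option 3: 17–7
Option 5 vs Option 4: 17–7
Option 5 vs Option 6: 18–6
Option 5 beats every other option.

Option 5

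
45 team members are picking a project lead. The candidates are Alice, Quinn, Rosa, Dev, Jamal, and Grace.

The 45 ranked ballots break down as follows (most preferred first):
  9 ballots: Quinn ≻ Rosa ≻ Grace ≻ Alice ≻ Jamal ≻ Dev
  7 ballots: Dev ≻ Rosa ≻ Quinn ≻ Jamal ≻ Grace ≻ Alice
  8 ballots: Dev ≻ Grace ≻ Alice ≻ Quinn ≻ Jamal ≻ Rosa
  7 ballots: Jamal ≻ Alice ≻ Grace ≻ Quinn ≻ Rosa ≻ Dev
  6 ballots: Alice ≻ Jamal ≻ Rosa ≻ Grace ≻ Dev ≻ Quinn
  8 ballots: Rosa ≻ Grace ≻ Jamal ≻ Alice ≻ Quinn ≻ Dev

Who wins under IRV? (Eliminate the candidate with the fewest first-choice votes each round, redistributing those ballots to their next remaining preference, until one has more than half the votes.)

Jamal

Round 1: Alice 6, Quinn 9, Rosa 8, Dev 15, Jamal 7, Grace 0. Grace eliminated.
Round 2: Alice 6, Quinn 9, Rosa 8, Dev 15, Jamal 7. Alice eliminated.
Round 3: Quinn 9, Rosa 8, Dev 15, Jamal 13. Rosa eliminated.
Round 4: Quinn 9, Dev 15, Jamal 21. Quinn eliminated.
Round 5: Dev 15, Jamal 30. Jamal has a majority (≥23).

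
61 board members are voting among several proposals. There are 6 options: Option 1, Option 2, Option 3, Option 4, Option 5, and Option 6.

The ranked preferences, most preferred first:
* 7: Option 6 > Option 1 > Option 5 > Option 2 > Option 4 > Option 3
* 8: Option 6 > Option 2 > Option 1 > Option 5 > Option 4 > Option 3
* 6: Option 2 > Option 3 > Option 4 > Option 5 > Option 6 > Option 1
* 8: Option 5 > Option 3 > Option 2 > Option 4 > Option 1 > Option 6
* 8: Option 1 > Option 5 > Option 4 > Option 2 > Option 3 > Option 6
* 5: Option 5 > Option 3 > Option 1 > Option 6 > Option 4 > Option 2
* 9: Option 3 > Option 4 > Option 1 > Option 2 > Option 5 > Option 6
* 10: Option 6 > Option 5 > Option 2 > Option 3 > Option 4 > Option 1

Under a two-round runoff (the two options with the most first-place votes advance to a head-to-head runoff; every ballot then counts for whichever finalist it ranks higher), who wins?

Option 5

Round 1 first-place votes: Option 1 8, Option 2 6, Option 3 9, Option 4 0, Option 5 13, Option 6 25. Option 6 and Option 5 advance.
Runoff: Option 6 is ranked above Option 5 on 25 ballots, Option 5 above Option 6 on 36.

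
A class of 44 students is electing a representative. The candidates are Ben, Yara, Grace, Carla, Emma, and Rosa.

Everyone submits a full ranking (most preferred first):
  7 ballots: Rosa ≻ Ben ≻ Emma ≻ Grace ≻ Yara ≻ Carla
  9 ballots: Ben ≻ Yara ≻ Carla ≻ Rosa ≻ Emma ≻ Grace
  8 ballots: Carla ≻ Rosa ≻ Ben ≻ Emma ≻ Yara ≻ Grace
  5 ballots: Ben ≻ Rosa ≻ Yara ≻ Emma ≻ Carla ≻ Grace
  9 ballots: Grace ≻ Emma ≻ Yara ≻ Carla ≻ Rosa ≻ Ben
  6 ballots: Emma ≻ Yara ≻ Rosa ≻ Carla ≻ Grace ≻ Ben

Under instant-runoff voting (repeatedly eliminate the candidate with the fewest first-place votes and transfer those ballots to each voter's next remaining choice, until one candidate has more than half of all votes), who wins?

Rosa

Round 1: Ben 14, Yara 0, Grace 9, Carla 8, Emma 6, Rosa 7. Yara eliminated.
Round 2: Ben 14, Grace 9, Carla 8, Emma 6, Rosa 7. Emma eliminated.
Round 3: Ben 14, Grace 9, Carla 8, Rosa 13. Carla eliminated.
Round 4: Ben 14, Grace 9, Rosa 21. Grace eliminated.
Round 5: Ben 14, Rosa 30. Rosa has a majority (≥23).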